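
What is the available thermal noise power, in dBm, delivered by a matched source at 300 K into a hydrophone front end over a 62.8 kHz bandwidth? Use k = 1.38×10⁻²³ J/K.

P_n = kTB = 1.38×10⁻²³ × 300 × 6.28×10⁴ = 2.60×10⁻¹⁶ W
In dBm: 10 log₁₀(2.60×10⁻¹⁶ / 10⁻³) = −125.9 dBm

−125.9 dBm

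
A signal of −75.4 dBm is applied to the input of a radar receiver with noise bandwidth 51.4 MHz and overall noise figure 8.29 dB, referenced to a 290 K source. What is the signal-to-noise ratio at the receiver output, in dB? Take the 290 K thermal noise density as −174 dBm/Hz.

Noise floor: N = −174 + 10 log₁₀(B) + NF
10 log₁₀(5.14×10⁷) = 77.11 dB
N = −174 + 77.11 + 8.29 = −88.60 dBm
SNR = P_sig − N = −75.4 − (−88.60) = 13.20 dB → 13.2 dB

13.2 dB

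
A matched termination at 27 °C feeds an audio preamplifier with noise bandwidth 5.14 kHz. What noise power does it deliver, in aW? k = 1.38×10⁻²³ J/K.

21.3 aW

T = 27 °C + 273.15 = 300.15 K
P_n = kTB = 1.38×10⁻²³ × 300.15 × 5.14×10³ = 2.13×10⁻¹⁷ W = 21.3 aW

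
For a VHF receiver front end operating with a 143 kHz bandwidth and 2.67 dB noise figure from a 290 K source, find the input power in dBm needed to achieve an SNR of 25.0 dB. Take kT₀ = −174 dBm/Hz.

−94.8 dBm

Sensitivity = −174 + 10 log₁₀(B) + NF + SNR_min
= −174 + 51.55 + 2.67 + 25.0
= −94.78 dBm → −94.8 dBm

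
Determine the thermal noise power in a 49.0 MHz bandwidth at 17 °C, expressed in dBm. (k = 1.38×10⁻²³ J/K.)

−97.1 dBm

T = 17 °C + 273.15 = 290.15 K
P_n = kTB = 1.38×10⁻²³ × 290.15 × 4.90×10⁷ = 1.96×10⁻¹³ W
In dBm: 10 log₁₀(1.96×10⁻¹³ / 10⁻³) = −97.1 dBm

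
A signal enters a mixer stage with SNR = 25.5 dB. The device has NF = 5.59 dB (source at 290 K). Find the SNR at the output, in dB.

By definition F = SNR_in/SNR_out, so in dB: SNR_out = SNR_in − NF
SNR_out = 25.5 − 5.59 = 19.91 dB

19.91 dB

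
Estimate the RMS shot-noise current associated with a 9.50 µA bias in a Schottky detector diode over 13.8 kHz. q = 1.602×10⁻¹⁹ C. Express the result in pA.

205 pA

I_n = √(2qI·B)
2qI·B = 2 × 1.602×10⁻¹⁹ × 9.50×10⁻⁶ × 1.38×10⁴ = 4.20×10⁻²⁰ A²
I_n = √(4.20×10⁻²⁰) = 2.05×10⁻¹⁰ A = 205 pA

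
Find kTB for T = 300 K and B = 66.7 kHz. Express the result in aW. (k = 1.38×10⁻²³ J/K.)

P_n = kTB = 1.38×10⁻²³ × 300 × 6.67×10⁴ = 2.76×10⁻¹⁶ W = 276 aW

276 aW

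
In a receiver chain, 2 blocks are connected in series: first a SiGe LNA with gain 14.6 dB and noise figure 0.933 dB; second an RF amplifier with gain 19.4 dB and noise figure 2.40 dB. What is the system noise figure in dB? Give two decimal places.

Convert to linear (a loss of L dB is a gain of −L dB): F_i = 10^(NF_i/10), G_i = 10^(G_i,dB/10)
  Stage 1: F_1 = 10^(0.933/10) = 1.240, G_1 = 10^(14.6/10) = 28.84
  Stage 2: F_2 = 10^(2.40/10) = 1.738, G_2 = 10^(19.4/10) = 87.10
Friis cascade:
  F = 1.240 + (1.738 − 1)/28.84 = 1.265
NF = 10 log₁₀(1.265) = 1.02 dB

1.02 dB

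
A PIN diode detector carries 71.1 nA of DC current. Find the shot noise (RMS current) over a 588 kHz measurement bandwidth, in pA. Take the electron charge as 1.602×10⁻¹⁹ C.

I_n = √(2qI·B)
2qI·B = 2 × 1.602×10⁻¹⁹ × 7.11×10⁻⁸ × 5.88×10⁵ = 1.34×10⁻²⁰ A²
I_n = √(1.34×10⁻²⁰) = 1.16×10⁻¹⁰ A = 116 pA

116 pA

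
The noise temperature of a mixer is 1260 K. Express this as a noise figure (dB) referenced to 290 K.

F = 1 + T_e/T₀ = 1 + 1260/290 = 5.34483
NF = 10 log₁₀(5.34483) = 7.28 dB

7.28 dB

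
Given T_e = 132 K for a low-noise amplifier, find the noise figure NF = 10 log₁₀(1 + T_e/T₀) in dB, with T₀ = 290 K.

1.63 dB

F = 1 + T_e/T₀ = 1 + 132/290 = 1.45517
NF = 10 log₁₀(1.45517) = 1.63 dB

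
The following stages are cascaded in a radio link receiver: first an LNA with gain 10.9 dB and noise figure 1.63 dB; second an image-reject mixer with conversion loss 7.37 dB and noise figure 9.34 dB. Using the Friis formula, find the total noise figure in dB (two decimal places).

3.16 dB

Convert to linear (a loss of L dB is a gain of −L dB): F_i = 10^(NF_i/10), G_i = 10^(G_i,dB/10)
  Stage 1: F_1 = 10^(1.63/10) = 1.455, G_1 = 10^(10.9/10) = 12.30
  Stage 2: F_2 = 10^(9.34/10) = 8.590, G_2 = 10^(−7.37/10) = 0.1832
Friis cascade:
  F = 1.455 + (8.590 − 1)/12.30 = 2.072
NF = 10 log₁₀(2.072) = 3.16 dB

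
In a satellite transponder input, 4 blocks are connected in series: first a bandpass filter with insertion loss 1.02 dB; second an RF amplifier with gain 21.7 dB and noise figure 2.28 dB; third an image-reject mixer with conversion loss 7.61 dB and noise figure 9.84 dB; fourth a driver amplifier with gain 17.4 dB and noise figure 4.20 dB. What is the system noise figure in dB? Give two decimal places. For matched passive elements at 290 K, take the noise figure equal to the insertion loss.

3.60 dB

Convert to linear (a loss of L dB is a gain of −L dB): F_i = 10^(NF_i/10), G_i = 10^(G_i,dB/10)
  Stage 1: F_1 = 10^(1.02/10) = 1.265, G_1 = 10^(−1.02/10) = 0.7907
  Stage 2: F_2 = 10^(2.28/10) = 1.690, G_2 = 10^(21.7/10) = 147.9
  Stage 3: F_3 = 10^(9.84/10) = 9.638, G_3 = 10^(−7.61/10) = 0.1734
  Stage 4: F_4 = 10^(4.20/10) = 2.630, G_4 = 10^(17.4/10) = 54.95
Friis cascade:
  F = 1.265 + (1.690 − 1)/0.7907 + (9.638 − 1)/116.9 + (2.630 − 1)/20.28 = 2.292
NF = 10 log₁₀(2.292) = 3.60 dB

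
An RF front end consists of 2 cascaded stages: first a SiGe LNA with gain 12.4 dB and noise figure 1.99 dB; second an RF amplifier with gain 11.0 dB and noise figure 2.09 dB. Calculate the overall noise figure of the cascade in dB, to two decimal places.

2.09 dB

Convert to linear (a loss of L dB is a gain of −L dB): F_i = 10^(NF_i/10), G_i = 10^(G_i,dB/10)
  Stage 1: F_1 = 10^(1.99/10) = 1.581, G_1 = 10^(12.4/10) = 17.38
  Stage 2: F_2 = 10^(2.09/10) = 1.618, G_2 = 10^(11.0/10) = 12.59
Friis cascade:
  F = 1.581 + (1.618 − 1)/17.38 = 1.617
NF = 10 log₁₀(1.617) = 2.09 dB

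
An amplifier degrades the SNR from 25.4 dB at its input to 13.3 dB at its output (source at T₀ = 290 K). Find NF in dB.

12.1 dB

NF (dB) = SNR_in(dB) − SNR_out(dB) when the source is at T₀
NF = 25.4 − 13.3 = 12.1 dB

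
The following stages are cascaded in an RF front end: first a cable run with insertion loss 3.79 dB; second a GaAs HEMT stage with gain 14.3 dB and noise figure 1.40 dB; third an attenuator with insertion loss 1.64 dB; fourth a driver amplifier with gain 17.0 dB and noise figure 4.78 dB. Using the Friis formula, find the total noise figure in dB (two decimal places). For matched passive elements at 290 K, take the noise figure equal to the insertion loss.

Convert to linear (a loss of L dB is a gain of −L dB): F_i = 10^(NF_i/10), G_i = 10^(G_i,dB/10)
  Stage 1: F_1 = 10^(3.79/10) = 2.393, G_1 = 10^(−3.79/10) = 0.4178
  Stage 2: F_2 = 10^(1.40/10) = 1.380, G_2 = 10^(14.3/10) = 26.92
  Stage 3: F_3 = 10^(1.64/10) = 1.459, G_3 = 10^(−1.64/10) = 0.6855
  Stage 4: F_4 = 10^(4.78/10) = 3.006, G_4 = 10^(17.0/10) = 50.12
Friis cascade:
  F = 2.393 + (1.380 − 1)/0.4178 + (1.459 − 1)/11.25 + (3.006 − 1)/7.709 = 3.605
NF = 10 log₁₀(3.605) = 5.57 dB

5.57 dB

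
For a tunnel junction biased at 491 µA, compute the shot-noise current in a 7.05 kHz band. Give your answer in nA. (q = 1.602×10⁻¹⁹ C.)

I_n = √(2qI·B)
2qI·B = 2 × 1.602×10⁻¹⁹ × 4.91×10⁻⁴ × 7.05×10³ = 1.11×10⁻¹⁸ A²
I_n = √(1.11×10⁻¹⁸) = 1.05×10⁻⁹ A = 1.05 nA

1.05 nA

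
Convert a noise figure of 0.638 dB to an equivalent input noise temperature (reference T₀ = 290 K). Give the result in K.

45.9 K

F = 10^(0.638/10) = 1.15824
T_e = (F − 1)·T₀ = (1.15824 − 1) × 290 = 45.9 K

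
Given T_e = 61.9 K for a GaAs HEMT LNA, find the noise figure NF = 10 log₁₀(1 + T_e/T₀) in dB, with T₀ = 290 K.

0.840 dB

F = 1 + T_e/T₀ = 1 + 61.9/290 = 1.21345
NF = 10 log₁₀(1.21345) = 0.840 dB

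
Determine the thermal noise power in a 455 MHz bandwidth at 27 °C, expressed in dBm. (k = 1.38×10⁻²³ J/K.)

−87.2 dBm

T = 27 °C + 273.15 = 300.15 K
P_n = kTB = 1.38×10⁻²³ × 300.15 × 4.55×10⁸ = 1.88×10⁻¹² W
In dBm: 10 log₁₀(1.88×10⁻¹² / 10⁻³) = −87.2 dBm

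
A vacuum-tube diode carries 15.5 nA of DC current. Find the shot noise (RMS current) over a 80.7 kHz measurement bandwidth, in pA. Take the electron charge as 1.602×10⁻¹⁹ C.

I_n = √(2qI·B)
2qI·B = 2 × 1.602×10⁻¹⁹ × 1.55×10⁻⁸ × 8.07×10⁴ = 4.01×10⁻²² A²
I_n = √(4.01×10⁻²²) = 2.00×10⁻¹¹ A = 20.0 pA

20.0 pA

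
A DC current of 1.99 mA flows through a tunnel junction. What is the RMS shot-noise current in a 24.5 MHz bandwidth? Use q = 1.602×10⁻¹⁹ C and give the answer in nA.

I_n = √(2qI·B)
2qI·B = 2 × 1.602×10⁻¹⁹ × 1.99×10⁻³ × 2.45×10⁷ = 1.56×10⁻¹⁴ A²
I_n = √(1.56×10⁻¹⁴) = 1.25×10⁻⁷ A = 125 nA

125 nA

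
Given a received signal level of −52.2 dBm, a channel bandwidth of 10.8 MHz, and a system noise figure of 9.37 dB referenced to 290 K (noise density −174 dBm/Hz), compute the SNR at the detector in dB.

Noise floor: N = −174 + 10 log₁₀(B) + NF
10 log₁₀(1.08×10⁷) = 70.33 dB
N = −174 + 70.33 + 9.37 = −94.30 dBm
SNR = P_sig − N = −52.2 − (−94.30) = 42.10 dB → 42.1 dB

42.1 dB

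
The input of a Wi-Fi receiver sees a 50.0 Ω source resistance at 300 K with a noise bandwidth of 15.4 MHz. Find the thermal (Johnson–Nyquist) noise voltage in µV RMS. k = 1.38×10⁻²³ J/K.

V_n = √(4kTRB)
4kTRB = 4 × 1.38×10⁻²³ × 300 × 5.00×10¹ × 1.54×10⁷ = 1.28×10⁻¹¹ V²
V_n = √(1.28×10⁻¹¹) = 3.57×10⁻⁶ V = 3.57 µV

3.57 µV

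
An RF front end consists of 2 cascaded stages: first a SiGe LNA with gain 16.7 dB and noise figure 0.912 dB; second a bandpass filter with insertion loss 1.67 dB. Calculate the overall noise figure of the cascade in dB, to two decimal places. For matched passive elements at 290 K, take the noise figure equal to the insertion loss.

Convert to linear (a loss of L dB is a gain of −L dB): F_i = 10^(NF_i/10), G_i = 10^(G_i,dB/10)
  Stage 1: F_1 = 10^(0.912/10) = 1.234, G_1 = 10^(16.7/10) = 46.77
  Stage 2: F_2 = 10^(1.67/10) = 1.469, G_2 = 10^(−1.67/10) = 0.6808
Friis cascade:
  F = 1.234 + (1.469 − 1)/46.77 = 1.244
NF = 10 log₁₀(1.244) = 0.95 dB

0.95 dB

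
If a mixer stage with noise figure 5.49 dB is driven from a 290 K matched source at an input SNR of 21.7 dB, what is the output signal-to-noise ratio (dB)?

16.21 dB

By definition F = SNR_in/SNR_out, so in dB: SNR_out = SNR_in − NF
SNR_out = 21.7 − 5.49 = 16.21 dB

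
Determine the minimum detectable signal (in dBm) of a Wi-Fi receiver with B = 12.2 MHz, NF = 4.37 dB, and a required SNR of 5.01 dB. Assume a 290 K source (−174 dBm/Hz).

−93.8 dBm

Sensitivity = −174 + 10 log₁₀(B) + NF + SNR_min
= −174 + 70.86 + 4.37 + 5.01
= −93.76 dBm → −93.8 dBm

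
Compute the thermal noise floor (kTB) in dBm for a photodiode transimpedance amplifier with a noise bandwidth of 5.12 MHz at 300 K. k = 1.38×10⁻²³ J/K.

−106.7 dBm

P_n = kTB = 1.38×10⁻²³ × 300 × 5.12×10⁶ = 2.12×10⁻¹⁴ W
In dBm: 10 log₁₀(2.12×10⁻¹⁴ / 10⁻³) = −106.7 dBm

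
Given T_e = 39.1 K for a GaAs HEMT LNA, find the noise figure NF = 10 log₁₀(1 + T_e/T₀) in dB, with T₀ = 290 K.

F = 1 + T_e/T₀ = 1 + 39.1/290 = 1.13483
NF = 10 log₁₀(1.13483) = 0.549 dB

0.549 dB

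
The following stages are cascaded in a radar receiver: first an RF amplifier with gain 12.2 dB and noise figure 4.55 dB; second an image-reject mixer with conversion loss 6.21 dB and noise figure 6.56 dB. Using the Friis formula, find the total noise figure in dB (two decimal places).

Convert to linear (a loss of L dB is a gain of −L dB): F_i = 10^(NF_i/10), G_i = 10^(G_i,dB/10)
  Stage 1: F_1 = 10^(4.55/10) = 2.851, G_1 = 10^(12.2/10) = 16.60
  Stage 2: F_2 = 10^(6.56/10) = 4.529, G_2 = 10^(−6.21/10) = 0.2393
Friis cascade:
  F = 2.851 + (4.529 − 1)/16.60 = 3.064
NF = 10 log₁₀(3.064) = 4.86 dB

4.86 dB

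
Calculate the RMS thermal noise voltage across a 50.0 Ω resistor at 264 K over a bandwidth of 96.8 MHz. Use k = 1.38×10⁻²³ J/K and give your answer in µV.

8.40 µV

V_n = √(4kTRB)
4kTRB = 4 × 1.38×10⁻²³ × 264 × 5.00×10¹ × 9.68×10⁷ = 7.05×10⁻¹¹ V²
V_n = √(7.05×10⁻¹¹) = 8.40×10⁻⁶ V = 8.40 µV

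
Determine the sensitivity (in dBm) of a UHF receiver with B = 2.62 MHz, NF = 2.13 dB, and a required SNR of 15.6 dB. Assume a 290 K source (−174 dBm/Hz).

−92.1 dBm

Sensitivity = −174 + 10 log₁₀(B) + NF + SNR_min
= −174 + 64.18 + 2.13 + 15.6
= −92.09 dBm → −92.1 dBm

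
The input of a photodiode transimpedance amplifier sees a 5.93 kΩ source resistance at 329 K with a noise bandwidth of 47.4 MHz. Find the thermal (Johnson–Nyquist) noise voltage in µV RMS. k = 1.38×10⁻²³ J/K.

71.4 µV

V_n = √(4kTRB)
4kTRB = 4 × 1.38×10⁻²³ × 329 × 5.93×10³ × 4.74×10⁷ = 5.10×10⁻⁹ V²
V_n = √(5.10×10⁻⁹) = 7.14×10⁻⁵ V = 71.4 µV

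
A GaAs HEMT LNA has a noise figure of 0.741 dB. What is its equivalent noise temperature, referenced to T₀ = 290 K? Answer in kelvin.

F = 10^(0.741/10) = 1.18604
T_e = (F − 1)·T₀ = (1.18604 − 1) × 290 = 54.0 K

54.0 K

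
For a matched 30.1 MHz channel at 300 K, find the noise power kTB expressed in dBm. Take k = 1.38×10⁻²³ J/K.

−99.0 dBm

P_n = kTB = 1.38×10⁻²³ × 300 × 3.01×10⁷ = 1.25×10⁻¹³ W
In dBm: 10 log₁₀(1.25×10⁻¹³ / 10⁻³) = −99.0 dBm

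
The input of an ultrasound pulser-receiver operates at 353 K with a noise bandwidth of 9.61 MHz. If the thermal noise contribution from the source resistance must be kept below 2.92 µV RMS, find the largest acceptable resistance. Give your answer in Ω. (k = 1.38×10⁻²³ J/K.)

Johnson–Nyquist: V_n = √(4kTRB) ⇒ R = V_n² / (4kTB)
4kTB = 4 × 1.38×10⁻²³ × 353 × 9.61×10⁶ = 1.87×10⁻¹³
R = (2.92×10⁻⁶)² / 1.87×10⁻¹³ = 4.55×10¹ Ω = 45.5 Ω

45.5 Ω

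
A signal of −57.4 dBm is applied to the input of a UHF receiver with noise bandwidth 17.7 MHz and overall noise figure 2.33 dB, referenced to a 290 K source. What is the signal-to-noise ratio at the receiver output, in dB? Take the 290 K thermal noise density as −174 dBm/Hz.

41.8 dB

Noise floor: N = −174 + 10 log₁₀(B) + NF
10 log₁₀(1.77×10⁷) = 72.48 dB
N = −174 + 72.48 + 2.33 = −99.19 dBm
SNR = P_sig − N = −57.4 − (−99.19) = 41.79 dB → 41.8 dB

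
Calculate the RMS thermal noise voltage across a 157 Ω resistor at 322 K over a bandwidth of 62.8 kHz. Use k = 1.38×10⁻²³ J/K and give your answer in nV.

419 nV

V_n = √(4kTRB)
4kTRB = 4 × 1.38×10⁻²³ × 322 × 1.57×10² × 6.28×10⁴ = 1.75×10⁻¹³ V²
V_n = √(1.75×10⁻¹³) = 4.19×10⁻⁷ V = 419 nV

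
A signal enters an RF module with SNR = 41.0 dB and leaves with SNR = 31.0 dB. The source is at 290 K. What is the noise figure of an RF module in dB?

NF (dB) = SNR_in(dB) − SNR_out(dB) when the source is at T₀
NF = 41.0 − 31.0 = 10.0 dB

10.0 dB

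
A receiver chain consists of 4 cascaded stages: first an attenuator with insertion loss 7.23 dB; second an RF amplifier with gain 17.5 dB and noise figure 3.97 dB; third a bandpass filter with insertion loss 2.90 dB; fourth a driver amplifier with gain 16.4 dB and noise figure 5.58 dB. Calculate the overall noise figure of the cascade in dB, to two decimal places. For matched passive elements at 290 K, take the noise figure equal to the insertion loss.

Convert to linear (a loss of L dB is a gain of −L dB): F_i = 10^(NF_i/10), G_i = 10^(G_i,dB/10)
  Stage 1: F_1 = 10^(7.23/10) = 5.284, G_1 = 10^(−7.23/10) = 0.1892
  Stage 2: F_2 = 10^(3.97/10) = 2.495, G_2 = 10^(17.5/10) = 56.23
  Stage 3: F_3 = 10^(2.90/10) = 1.950, G_3 = 10^(−2.90/10) = 0.5129
  Stage 4: F_4 = 10^(5.58/10) = 3.614, G_4 = 10^(16.4/10) = 43.65
Friis cascade:
  F = 5.284 + (2.495 − 1)/0.1892 + (1.950 − 1)/10.64 + (3.614 − 1)/5.458 = 13.75
NF = 10 log₁₀(13.75) = 11.38 dB

11.38 dB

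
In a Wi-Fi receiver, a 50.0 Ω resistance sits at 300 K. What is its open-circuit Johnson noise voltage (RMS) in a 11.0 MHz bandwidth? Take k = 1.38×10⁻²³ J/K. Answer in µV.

V_n = √(4kTRB)
4kTRB = 4 × 1.38×10⁻²³ × 300 × 5.00×10¹ × 1.10×10⁷ = 9.11×10⁻¹² V²
V_n = √(9.11×10⁻¹²) = 3.02×10⁻⁶ V = 3.02 µV

3.02 µV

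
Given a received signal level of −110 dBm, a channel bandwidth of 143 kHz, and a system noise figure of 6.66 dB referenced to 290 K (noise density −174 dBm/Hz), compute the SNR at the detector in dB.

5.8 dB

Noise floor: N = −174 + 10 log₁₀(B) + NF
10 log₁₀(1.43×10⁵) = 51.55 dB
N = −174 + 51.55 + 6.66 = −115.79 dBm
SNR = P_sig − N = −110 − (−115.79) = 5.79 dB → 5.8 dB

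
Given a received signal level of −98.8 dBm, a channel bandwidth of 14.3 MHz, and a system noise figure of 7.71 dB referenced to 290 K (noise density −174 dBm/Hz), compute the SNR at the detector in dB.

−4.1 dB

Noise floor: N = −174 + 10 log₁₀(B) + NF
10 log₁₀(1.43×10⁷) = 71.55 dB
N = −174 + 71.55 + 7.71 = −94.74 dBm
SNR = P_sig − N = −98.8 − (−94.74) = −4.06 dB → −4.1 dB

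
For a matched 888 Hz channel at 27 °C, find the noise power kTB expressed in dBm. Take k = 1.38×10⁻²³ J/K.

−144.3 dBm

T = 27 °C + 273.15 = 300.15 K
P_n = kTB = 1.38×10⁻²³ × 300.15 × 8.88×10² = 3.68×10⁻¹⁸ W
In dBm: 10 log₁₀(3.68×10⁻¹⁸ / 10⁻³) = −144.3 dBm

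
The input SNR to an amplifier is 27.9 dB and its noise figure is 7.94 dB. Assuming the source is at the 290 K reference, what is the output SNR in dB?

By definition F = SNR_in/SNR_out, so in dB: SNR_out = SNR_in − NF
SNR_out = 27.9 − 7.94 = 19.96 dB

19.96 dB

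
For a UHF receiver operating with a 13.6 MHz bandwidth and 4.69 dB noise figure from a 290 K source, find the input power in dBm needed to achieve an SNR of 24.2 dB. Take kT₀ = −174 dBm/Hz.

Sensitivity = −174 + 10 log₁₀(B) + NF + SNR_min
= −174 + 71.34 + 4.69 + 24.2
= −73.77 dBm → −73.8 dBm

−73.8 dBm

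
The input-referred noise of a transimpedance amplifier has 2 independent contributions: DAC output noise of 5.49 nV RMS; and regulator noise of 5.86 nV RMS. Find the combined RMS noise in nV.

8.03 nV

Uncorrelated sources add in power (mean-square): V_tot = √(ΣV_i²)
V_tot = √[(5.49×10⁻⁹)² + (5.86×10⁻⁹)²] = 8.03×10⁻⁹ V = 8.03 nV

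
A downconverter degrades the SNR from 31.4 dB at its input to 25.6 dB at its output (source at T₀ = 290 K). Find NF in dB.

NF (dB) = SNR_in(dB) − SNR_out(dB) when the source is at T₀
NF = 31.4 − 25.6 = 5.8 dB

5.8 dB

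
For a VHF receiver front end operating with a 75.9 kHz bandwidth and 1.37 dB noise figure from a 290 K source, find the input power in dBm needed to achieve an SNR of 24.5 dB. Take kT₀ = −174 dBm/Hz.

−99.3 dBm

Sensitivity = −174 + 10 log₁₀(B) + NF + SNR_min
= −174 + 48.8 + 1.37 + 24.5
= −99.33 dBm → −99.3 dBm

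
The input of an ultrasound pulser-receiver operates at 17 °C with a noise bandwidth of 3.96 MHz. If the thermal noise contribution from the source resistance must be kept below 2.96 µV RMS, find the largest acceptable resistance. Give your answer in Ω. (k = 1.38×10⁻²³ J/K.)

138 Ω

T = 17 °C + 273.15 = 290.15 K
Johnson–Nyquist: V_n = √(4kTRB) ⇒ R = V_n² / (4kTB)
4kTB = 4 × 1.38×10⁻²³ × 290.15 × 3.96×10⁶ = 6.34×10⁻¹⁴
R = (2.96×10⁻⁶)² / 6.34×10⁻¹⁴ = 1.38×10² Ω = 138 Ω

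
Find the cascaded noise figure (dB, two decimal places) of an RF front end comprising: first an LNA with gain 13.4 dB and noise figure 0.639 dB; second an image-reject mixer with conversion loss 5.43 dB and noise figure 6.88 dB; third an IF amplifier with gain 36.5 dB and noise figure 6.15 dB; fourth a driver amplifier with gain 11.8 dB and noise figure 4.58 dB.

2.63 dB

Convert to linear (a loss of L dB is a gain of −L dB): F_i = 10^(NF_i/10), G_i = 10^(G_i,dB/10)
  Stage 1: F_1 = 10^(0.639/10) = 1.159, G_1 = 10^(13.4/10) = 21.88
  Stage 2: F_2 = 10^(6.88/10) = 4.875, G_2 = 10^(−5.43/10) = 0.2864
  Stage 3: F_3 = 10^(6.15/10) = 4.121, G_3 = 10^(36.5/10) = 4467
  Stage 4: F_4 = 10^(4.58/10) = 2.871, G_4 = 10^(11.8/10) = 15.14
Friis cascade:
  F = 1.159 + (4.875 − 1)/21.88 + (4.121 − 1)/6.266 + (2.871 − 1)/2.799×10⁴ = 1.834
NF = 10 log₁₀(1.834) = 2.63 dB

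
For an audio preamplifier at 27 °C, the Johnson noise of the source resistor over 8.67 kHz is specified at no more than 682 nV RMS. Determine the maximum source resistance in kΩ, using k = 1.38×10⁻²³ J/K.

3.24 kΩ

T = 27 °C + 273.15 = 300.15 K
Johnson–Nyquist: V_n = √(4kTRB) ⇒ R = V_n² / (4kTB)
4kTB = 4 × 1.38×10⁻²³ × 300.15 × 8.67×10³ = 1.44×10⁻¹⁶
R = (6.82×10⁻⁷)² / 1.44×10⁻¹⁶ = 3.24×10³ Ω = 3.24 kΩ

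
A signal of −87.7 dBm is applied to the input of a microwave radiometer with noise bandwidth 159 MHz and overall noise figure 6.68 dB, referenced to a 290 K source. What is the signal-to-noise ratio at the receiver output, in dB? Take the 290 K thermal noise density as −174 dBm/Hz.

Noise floor: N = −174 + 10 log₁₀(B) + NF
10 log₁₀(1.59×10⁸) = 82.01 dB
N = −174 + 82.01 + 6.68 = −85.31 dBm
SNR = P_sig − N = −87.7 − (−85.31) = −2.39 dB → −2.4 dB

−2.4 dB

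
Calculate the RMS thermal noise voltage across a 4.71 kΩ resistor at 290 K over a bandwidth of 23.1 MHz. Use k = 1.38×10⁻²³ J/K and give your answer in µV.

V_n = √(4kTRB)
4kTRB = 4 × 1.38×10⁻²³ × 290 × 4.71×10³ × 2.31×10⁷ = 1.74×10⁻⁹ V²
V_n = √(1.74×10⁻⁹) = 4.17×10⁻⁵ V = 41.7 µV

41.7 µV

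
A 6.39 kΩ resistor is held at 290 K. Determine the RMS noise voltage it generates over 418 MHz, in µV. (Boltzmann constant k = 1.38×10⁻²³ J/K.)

207 µV

V_n = √(4kTRB)
4kTRB = 4 × 1.38×10⁻²³ × 290 × 6.39×10³ × 4.18×10⁸ = 4.28×10⁻⁸ V²
V_n = √(4.28×10⁻⁸) = 2.07×10⁻⁴ V = 207 µV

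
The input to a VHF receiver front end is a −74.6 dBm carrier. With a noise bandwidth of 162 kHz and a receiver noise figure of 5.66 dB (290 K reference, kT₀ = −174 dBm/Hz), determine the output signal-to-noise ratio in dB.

41.6 dB

Noise floor: N = −174 + 10 log₁₀(B) + NF
10 log₁₀(1.62×10⁵) = 52.1 dB
N = −174 + 52.1 + 5.66 = −116.24 dBm
SNR = P_sig − N = −74.6 − (−116.24) = 41.64 dB → 41.6 dB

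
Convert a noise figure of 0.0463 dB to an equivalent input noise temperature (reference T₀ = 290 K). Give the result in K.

3.11 K

F = 10^(0.0463/10) = 1.01072
T_e = (F − 1)·T₀ = (1.01072 − 1) × 290 = 3.11 K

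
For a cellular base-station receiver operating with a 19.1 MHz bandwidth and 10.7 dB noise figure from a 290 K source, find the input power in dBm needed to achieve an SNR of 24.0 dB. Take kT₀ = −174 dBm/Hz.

−66.5 dBm

Sensitivity = −174 + 10 log₁₀(B) + NF + SNR_min
= −174 + 72.81 + 10.7 + 24.0
= −66.49 dBm → −66.5 dBm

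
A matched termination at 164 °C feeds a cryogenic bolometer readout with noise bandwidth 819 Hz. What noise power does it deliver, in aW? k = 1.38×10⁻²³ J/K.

T = 164 °C + 273.15 = 437.15 K
P_n = kTB = 1.38×10⁻²³ × 437.15 × 8.19×10² = 4.94×10⁻¹⁸ W = 4.94 aW

4.94 aW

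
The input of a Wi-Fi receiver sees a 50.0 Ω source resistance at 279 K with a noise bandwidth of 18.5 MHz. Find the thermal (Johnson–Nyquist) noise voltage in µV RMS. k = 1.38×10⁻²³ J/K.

V_n = √(4kTRB)
4kTRB = 4 × 1.38×10⁻²³ × 279 × 5.00×10¹ × 1.85×10⁷ = 1.42×10⁻¹¹ V²
V_n = √(1.42×10⁻¹¹) = 3.77×10⁻⁶ V = 3.77 µV

3.77 µV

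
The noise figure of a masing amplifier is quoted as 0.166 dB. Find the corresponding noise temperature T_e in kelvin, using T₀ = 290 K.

F = 10^(0.166/10) = 1.03896
T_e = (F − 1)·T₀ = (1.03896 − 1) × 290 = 11.3 K

11.3 K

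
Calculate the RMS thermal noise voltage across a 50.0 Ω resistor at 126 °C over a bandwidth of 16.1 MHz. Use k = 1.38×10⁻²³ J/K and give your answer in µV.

T = 126 °C + 273.15 = 399.15 K
V_n = √(4kTRB)
4kTRB = 4 × 1.38×10⁻²³ × 399.15 × 5.00×10¹ × 1.61×10⁷ = 1.77×10⁻¹¹ V²
V_n = √(1.77×10⁻¹¹) = 4.21×10⁻⁶ V = 4.21 µV

4.21 µV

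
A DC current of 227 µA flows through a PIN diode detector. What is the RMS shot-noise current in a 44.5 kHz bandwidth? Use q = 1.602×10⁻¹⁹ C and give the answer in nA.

1.80 nA

I_n = √(2qI·B)
2qI·B = 2 × 1.602×10⁻¹⁹ × 2.27×10⁻⁴ × 4.45×10⁴ = 3.24×10⁻¹⁸ A²
I_n = √(3.24×10⁻¹⁸) = 1.80×10⁻⁹ A = 1.80 nA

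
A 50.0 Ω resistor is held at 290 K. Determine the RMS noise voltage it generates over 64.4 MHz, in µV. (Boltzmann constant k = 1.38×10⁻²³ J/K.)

V_n = √(4kTRB)
4kTRB = 4 × 1.38×10⁻²³ × 290 × 5.00×10¹ × 6.44×10⁷ = 5.15×10⁻¹¹ V²
V_n = √(5.15×10⁻¹¹) = 7.18×10⁻⁶ V = 7.18 µV

7.18 µV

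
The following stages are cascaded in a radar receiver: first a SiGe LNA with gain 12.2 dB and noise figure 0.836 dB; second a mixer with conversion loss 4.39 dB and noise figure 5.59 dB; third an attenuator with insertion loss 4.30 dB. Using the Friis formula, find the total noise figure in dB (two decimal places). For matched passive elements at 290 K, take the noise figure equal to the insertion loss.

2.18 dB

Convert to linear (a loss of L dB is a gain of −L dB): F_i = 10^(NF_i/10), G_i = 10^(G_i,dB/10)
  Stage 1: F_1 = 10^(0.836/10) = 1.212, G_1 = 10^(12.2/10) = 16.60
  Stage 2: F_2 = 10^(5.59/10) = 3.622, G_2 = 10^(−4.39/10) = 0.3639
  Stage 3: F_3 = 10^(4.30/10) = 2.692, G_3 = 10^(−4.30/10) = 0.3715
Friis cascade:
  F = 1.212 + (3.622 − 1)/16.60 + (2.692 − 1)/6.039 = 1.650
NF = 10 log₁₀(1.650) = 2.18 dB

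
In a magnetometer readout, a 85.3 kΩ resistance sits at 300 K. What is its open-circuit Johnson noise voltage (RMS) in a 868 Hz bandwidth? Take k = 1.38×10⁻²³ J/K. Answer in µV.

1.11 µV

V_n = √(4kTRB)
4kTRB = 4 × 1.38×10⁻²³ × 300 × 8.53×10⁴ × 8.68×10² = 1.23×10⁻¹² V²
V_n = √(1.23×10⁻¹²) = 1.11×10⁻⁶ V = 1.11 µV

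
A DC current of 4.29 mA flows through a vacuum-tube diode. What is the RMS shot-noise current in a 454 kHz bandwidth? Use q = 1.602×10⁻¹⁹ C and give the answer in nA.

I_n = √(2qI·B)
2qI·B = 2 × 1.602×10⁻¹⁹ × 4.29×10⁻³ × 4.54×10⁵ = 6.24×10⁻¹⁶ A²
I_n = √(6.24×10⁻¹⁶) = 2.50×10⁻⁸ A = 25.0 nA

25.0 nA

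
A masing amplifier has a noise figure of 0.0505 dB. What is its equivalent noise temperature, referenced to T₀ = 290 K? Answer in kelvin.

3.39 K

F = 10^(0.0505/10) = 1.0117
T_e = (F − 1)·T₀ = (1.0117 − 1) × 290 = 3.39 K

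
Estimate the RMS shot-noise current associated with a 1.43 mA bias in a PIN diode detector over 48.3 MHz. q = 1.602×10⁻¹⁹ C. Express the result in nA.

149 nA

I_n = √(2qI·B)
2qI·B = 2 × 1.602×10⁻¹⁹ × 1.43×10⁻³ × 4.83×10⁷ = 2.21×10⁻¹⁴ A²
I_n = √(2.21×10⁻¹⁴) = 1.49×10⁻⁷ A = 149 nA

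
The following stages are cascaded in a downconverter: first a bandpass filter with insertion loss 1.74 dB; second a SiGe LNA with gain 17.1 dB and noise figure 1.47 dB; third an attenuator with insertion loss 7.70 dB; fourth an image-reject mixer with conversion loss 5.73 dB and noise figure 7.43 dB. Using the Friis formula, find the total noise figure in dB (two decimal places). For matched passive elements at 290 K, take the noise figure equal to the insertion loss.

4.79 dB

Convert to linear (a loss of L dB is a gain of −L dB): F_i = 10^(NF_i/10), G_i = 10^(G_i,dB/10)
  Stage 1: F_1 = 10^(1.74/10) = 1.493, G_1 = 10^(−1.74/10) = 0.6699
  Stage 2: F_2 = 10^(1.47/10) = 1.403, G_2 = 10^(17.1/10) = 51.29
  Stage 3: F_3 = 10^(7.70/10) = 5.888, G_3 = 10^(−7.70/10) = 0.1698
  Stage 4: F_4 = 10^(7.43/10) = 5.534, G_4 = 10^(−5.73/10) = 0.2673
Friis cascade:
  F = 1.493 + (1.403 − 1)/0.6699 + (5.888 − 1)/34.36 + (5.534 − 1)/5.834 = 3.013
NF = 10 log₁₀(3.013) = 4.79 dB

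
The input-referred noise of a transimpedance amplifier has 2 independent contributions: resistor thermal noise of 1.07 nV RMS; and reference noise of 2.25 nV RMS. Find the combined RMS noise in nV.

Uncorrelated sources add in power (mean-square): V_tot = √(ΣV_i²)
V_tot = √[(1.07×10⁻⁹)² + (2.25×10⁻⁹)²] = 2.49×10⁻⁹ V = 2.49 nV

2.49 nV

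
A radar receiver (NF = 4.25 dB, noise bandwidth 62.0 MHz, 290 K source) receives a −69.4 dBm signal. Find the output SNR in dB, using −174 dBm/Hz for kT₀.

22.4 dB

Noise floor: N = −174 + 10 log₁₀(B) + NF
10 log₁₀(6.20×10⁷) = 77.92 dB
N = −174 + 77.92 + 4.25 = −91.83 dBm
SNR = P_sig − N = −69.4 − (−91.83) = 22.43 dB → 22.4 dB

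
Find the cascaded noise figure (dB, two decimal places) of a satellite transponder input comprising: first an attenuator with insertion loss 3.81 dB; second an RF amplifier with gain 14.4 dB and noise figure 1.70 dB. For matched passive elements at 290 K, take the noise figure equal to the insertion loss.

5.51 dB

Convert to linear (a loss of L dB is a gain of −L dB): F_i = 10^(NF_i/10), G_i = 10^(G_i,dB/10)
  Stage 1: F_1 = 10^(3.81/10) = 2.404, G_1 = 10^(−3.81/10) = 0.4159
  Stage 2: F_2 = 10^(1.70/10) = 1.479, G_2 = 10^(14.4/10) = 27.54
Friis cascade:
  F = 2.404 + (1.479 − 1)/0.4159 = 3.556
NF = 10 log₁₀(3.556) = 5.51 dB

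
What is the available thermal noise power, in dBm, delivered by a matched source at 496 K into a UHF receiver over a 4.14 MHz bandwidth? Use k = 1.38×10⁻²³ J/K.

P_n = kTB = 1.38×10⁻²³ × 496 × 4.14×10⁶ = 2.83×10⁻¹⁴ W
In dBm: 10 log₁₀(2.83×10⁻¹⁴ / 10⁻³) = −105.5 dBm

−105.5 dBm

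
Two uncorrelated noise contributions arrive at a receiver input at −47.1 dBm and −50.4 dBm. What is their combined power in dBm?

Convert to linear, add, convert back:
P₁ = 1.95×10⁻⁸ W, P₂ = 9.12×10⁻⁹ W
P_tot = 2.86×10⁻⁸ W → 10 log₁₀(P_tot / 10⁻³) = −45.4 dBm

−45.4 dBm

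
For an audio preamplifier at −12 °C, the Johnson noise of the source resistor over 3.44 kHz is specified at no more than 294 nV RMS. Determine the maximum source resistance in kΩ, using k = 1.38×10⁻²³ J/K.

1.74 kΩ

T = −12 °C + 273.15 = 261.15 K
Johnson–Nyquist: V_n = √(4kTRB) ⇒ R = V_n² / (4kTB)
4kTB = 4 × 1.38×10⁻²³ × 261.15 × 3.44×10³ = 4.96×10⁻¹⁷
R = (2.94×10⁻⁷)² / 4.96×10⁻¹⁷ = 1.74×10³ Ω = 1.74 kΩ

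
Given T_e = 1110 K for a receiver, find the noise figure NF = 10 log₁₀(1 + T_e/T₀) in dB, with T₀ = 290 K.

F = 1 + T_e/T₀ = 1 + 1110/290 = 4.82759
NF = 10 log₁₀(4.82759) = 6.84 dB

6.84 dB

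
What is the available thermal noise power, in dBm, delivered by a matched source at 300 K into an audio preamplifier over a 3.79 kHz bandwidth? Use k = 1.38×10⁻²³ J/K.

P_n = kTB = 1.38×10⁻²³ × 300 × 3.79×10³ = 1.57×10⁻¹⁷ W
In dBm: 10 log₁₀(1.57×10⁻¹⁷ / 10⁻³) = −138.0 dBm

−138.0 dBm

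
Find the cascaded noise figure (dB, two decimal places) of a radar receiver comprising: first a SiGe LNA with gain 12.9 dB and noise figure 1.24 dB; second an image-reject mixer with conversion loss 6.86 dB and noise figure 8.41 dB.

Convert to linear (a loss of L dB is a gain of −L dB): F_i = 10^(NF_i/10), G_i = 10^(G_i,dB/10)
  Stage 1: F_1 = 10^(1.24/10) = 1.330, G_1 = 10^(12.9/10) = 19.50
  Stage 2: F_2 = 10^(8.41/10) = 6.934, G_2 = 10^(−6.86/10) = 0.2061
Friis cascade:
  F = 1.330 + (6.934 − 1)/19.50 = 1.635
NF = 10 log₁₀(1.635) = 2.13 dB

2.13 dB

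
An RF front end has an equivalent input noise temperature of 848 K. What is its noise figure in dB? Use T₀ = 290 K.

5.94 dB

F = 1 + T_e/T₀ = 1 + 848/290 = 3.92414
NF = 10 log₁₀(3.92414) = 5.94 dB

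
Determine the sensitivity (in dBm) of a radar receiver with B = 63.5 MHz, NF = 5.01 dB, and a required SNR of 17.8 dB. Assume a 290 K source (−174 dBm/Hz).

Sensitivity = −174 + 10 log₁₀(B) + NF + SNR_min
= −174 + 78.03 + 5.01 + 17.8
= −73.16 dBm → −73.2 dBm

−73.2 dBm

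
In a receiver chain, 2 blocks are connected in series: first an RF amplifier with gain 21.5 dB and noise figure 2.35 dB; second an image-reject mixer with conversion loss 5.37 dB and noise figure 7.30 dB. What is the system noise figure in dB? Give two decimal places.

2.43 dB

Convert to linear (a loss of L dB is a gain of −L dB): F_i = 10^(NF_i/10), G_i = 10^(G_i,dB/10)
  Stage 1: F_1 = 10^(2.35/10) = 1.718, G_1 = 10^(21.5/10) = 141.3
  Stage 2: F_2 = 10^(7.30/10) = 5.370, G_2 = 10^(−5.37/10) = 0.2904
Friis cascade:
  F = 1.718 + (5.370 − 1)/141.3 = 1.749
NF = 10 log₁₀(1.749) = 2.43 dB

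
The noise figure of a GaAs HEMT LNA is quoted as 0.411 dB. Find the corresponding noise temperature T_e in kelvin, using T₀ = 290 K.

28.8 K

F = 10^(0.411/10) = 1.09926
T_e = (F − 1)·T₀ = (1.09926 − 1) × 290 = 28.8 K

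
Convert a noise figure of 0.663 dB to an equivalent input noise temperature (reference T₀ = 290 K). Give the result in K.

F = 10^(0.663/10) = 1.16493
T_e = (F − 1)·T₀ = (1.16493 − 1) × 290 = 47.8 K

47.8 K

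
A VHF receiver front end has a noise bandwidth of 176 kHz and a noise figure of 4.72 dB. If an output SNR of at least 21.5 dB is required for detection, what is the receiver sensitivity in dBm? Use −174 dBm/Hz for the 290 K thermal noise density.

Sensitivity = −174 + 10 log₁₀(B) + NF + SNR_min
= −174 + 52.46 + 4.72 + 21.5
= −95.32 dBm → −95.3 dBm

−95.3 dBm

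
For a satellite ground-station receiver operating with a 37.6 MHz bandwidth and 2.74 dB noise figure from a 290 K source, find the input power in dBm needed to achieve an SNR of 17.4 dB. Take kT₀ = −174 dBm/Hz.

Sensitivity = −174 + 10 log₁₀(B) + NF + SNR_min
= −174 + 75.75 + 2.74 + 17.4
= −78.11 dBm → −78.1 dBm

−78.1 dBm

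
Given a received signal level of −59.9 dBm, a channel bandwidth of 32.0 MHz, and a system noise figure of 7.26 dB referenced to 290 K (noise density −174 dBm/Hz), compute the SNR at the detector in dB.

Noise floor: N = −174 + 10 log₁₀(B) + NF
10 log₁₀(3.20×10⁷) = 75.05 dB
N = −174 + 75.05 + 7.26 = −91.69 dBm
SNR = P_sig − N = −59.9 − (−91.69) = 31.79 dB → 31.8 dB

31.8 dB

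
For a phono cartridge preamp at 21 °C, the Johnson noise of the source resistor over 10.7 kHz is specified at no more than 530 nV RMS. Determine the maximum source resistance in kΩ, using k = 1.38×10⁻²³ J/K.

1.62 kΩ

T = 21 °C + 273.15 = 294.15 K
Johnson–Nyquist: V_n = √(4kTRB) ⇒ R = V_n² / (4kTB)
4kTB = 4 × 1.38×10⁻²³ × 294.15 × 1.07×10⁴ = 1.74×10⁻¹⁶
R = (5.30×10⁻⁷)² / 1.74×10⁻¹⁶ = 1.62×10³ Ω = 1.62 kΩ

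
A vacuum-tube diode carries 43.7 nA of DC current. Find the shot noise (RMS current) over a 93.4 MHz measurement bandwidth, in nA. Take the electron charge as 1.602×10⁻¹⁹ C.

I_n = √(2qI·B)
2qI·B = 2 × 1.602×10⁻¹⁹ × 4.37×10⁻⁸ × 9.34×10⁷ = 1.31×10⁻¹⁸ A²
I_n = √(1.31×10⁻¹⁸) = 1.14×10⁻⁹ A = 1.14 nA

1.14 nA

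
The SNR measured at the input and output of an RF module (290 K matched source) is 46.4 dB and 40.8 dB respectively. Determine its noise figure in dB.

NF (dB) = SNR_in(dB) − SNR_out(dB) when the source is at T₀
NF = 46.4 − 40.8 = 5.6 dB

5.6 dB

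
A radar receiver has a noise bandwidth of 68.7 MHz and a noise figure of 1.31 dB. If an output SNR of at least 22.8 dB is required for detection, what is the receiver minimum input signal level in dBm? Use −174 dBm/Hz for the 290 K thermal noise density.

Sensitivity = −174 + 10 log₁₀(B) + NF + SNR_min
= −174 + 78.37 + 1.31 + 22.8
= −71.52 dBm → −71.5 dBm

−71.5 dBm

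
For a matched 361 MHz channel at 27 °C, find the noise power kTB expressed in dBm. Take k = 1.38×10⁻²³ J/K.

T = 27 °C + 273.15 = 300.15 K
P_n = kTB = 1.38×10⁻²³ × 300.15 × 3.61×10⁸ = 1.50×10⁻¹² W
In dBm: 10 log₁₀(1.50×10⁻¹² / 10⁻³) = −88.3 dBm

−88.3 dBm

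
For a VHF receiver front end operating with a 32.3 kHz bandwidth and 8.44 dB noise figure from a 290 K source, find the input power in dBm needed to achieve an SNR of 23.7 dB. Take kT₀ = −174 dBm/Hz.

Sensitivity = −174 + 10 log₁₀(B) + NF + SNR_min
= −174 + 45.09 + 8.44 + 23.7
= −96.77 dBm → −96.8 dBm

−96.8 dBm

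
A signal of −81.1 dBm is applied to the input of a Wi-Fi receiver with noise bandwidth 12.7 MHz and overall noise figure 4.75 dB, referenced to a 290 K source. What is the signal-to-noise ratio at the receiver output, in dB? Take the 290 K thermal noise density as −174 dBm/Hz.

Noise floor: N = −174 + 10 log₁₀(B) + NF
10 log₁₀(1.27×10⁷) = 71.04 dB
N = −174 + 71.04 + 4.75 = −98.21 dBm
SNR = P_sig − N = −81.1 − (−98.21) = 17.11 dB → 17.1 dB

17.1 dB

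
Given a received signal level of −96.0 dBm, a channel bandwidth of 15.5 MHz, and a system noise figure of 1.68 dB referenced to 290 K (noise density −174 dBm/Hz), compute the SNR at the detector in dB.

Noise floor: N = −174 + 10 log₁₀(B) + NF
10 log₁₀(1.55×10⁷) = 71.9 dB
N = −174 + 71.9 + 1.68 = −100.42 dBm
SNR = P_sig − N = −96.0 − (−100.42) = 4.42 dB → 4.4 dB

4.4 dB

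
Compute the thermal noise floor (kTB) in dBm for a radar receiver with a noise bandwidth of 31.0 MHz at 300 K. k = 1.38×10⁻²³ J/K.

P_n = kTB = 1.38×10⁻²³ × 300 × 3.10×10⁷ = 1.28×10⁻¹³ W
In dBm: 10 log₁₀(1.28×10⁻¹³ / 10⁻³) = −98.9 dBm

−98.9 dBm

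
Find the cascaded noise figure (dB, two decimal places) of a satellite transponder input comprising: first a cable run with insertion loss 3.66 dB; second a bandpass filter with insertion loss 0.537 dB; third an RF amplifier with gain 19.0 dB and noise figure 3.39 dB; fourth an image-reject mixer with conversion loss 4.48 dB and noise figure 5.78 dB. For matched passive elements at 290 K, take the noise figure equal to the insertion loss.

7.66 dB

Convert to linear (a loss of L dB is a gain of −L dB): F_i = 10^(NF_i/10), G_i = 10^(G_i,dB/10)
  Stage 1: F_1 = 10^(3.66/10) = 2.323, G_1 = 10^(−3.66/10) = 0.4305
  Stage 2: F_2 = 10^(0.537/10) = 1.132, G_2 = 10^(−0.537/10) = 0.8837
  Stage 3: F_3 = 10^(3.39/10) = 2.183, G_3 = 10^(19.0/10) = 79.43
  Stage 4: F_4 = 10^(5.78/10) = 3.784, G_4 = 10^(−4.48/10) = 0.3565
Friis cascade:
  F = 2.323 + (1.132 − 1)/0.4305 + (2.183 − 1)/0.3805 + (3.784 − 1)/30.22 = 5.829
NF = 10 log₁₀(5.829) = 7.66 dB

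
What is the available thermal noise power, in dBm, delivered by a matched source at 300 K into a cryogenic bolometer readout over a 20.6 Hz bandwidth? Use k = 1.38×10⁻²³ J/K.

−160.7 dBm

P_n = kTB = 1.38×10⁻²³ × 300 × 2.06×10¹ = 8.53×10⁻²⁰ W
In dBm: 10 log₁₀(8.53×10⁻²⁰ / 10⁻³) = −160.7 dBm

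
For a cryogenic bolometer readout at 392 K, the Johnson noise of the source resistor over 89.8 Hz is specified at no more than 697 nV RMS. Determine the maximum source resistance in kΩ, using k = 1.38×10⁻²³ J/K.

250 kΩ

Johnson–Nyquist: V_n = √(4kTRB) ⇒ R = V_n² / (4kTB)
4kTB = 4 × 1.38×10⁻²³ × 392 × 8.98×10¹ = 1.94×10⁻¹⁸
R = (6.97×10⁻⁷)² / 1.94×10⁻¹⁸ = 2.50×10⁵ Ω = 250 kΩ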